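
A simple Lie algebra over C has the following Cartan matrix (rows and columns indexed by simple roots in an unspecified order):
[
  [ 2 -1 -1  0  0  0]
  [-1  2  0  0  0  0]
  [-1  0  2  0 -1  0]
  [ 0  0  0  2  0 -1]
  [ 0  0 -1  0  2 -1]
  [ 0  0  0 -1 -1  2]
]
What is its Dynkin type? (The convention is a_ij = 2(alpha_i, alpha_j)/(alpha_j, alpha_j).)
A_6

The matrix has rank 6 with 2's on the diagonal. Reading the off-diagonal entries as Dynkin edges (a single edge where a_ij = a_ji = -1; a double or triple edge where a_ij * a_ji = 2 or 3), the diagram is a chain of 6 nodes with single edges (A_6). One simple-root ordering that puts it in standard form is (alpha_4, alpha_6, alpha_5, alpha_3, alpha_1, alpha_2). So the algebra is type A_6, i.e. sl(7).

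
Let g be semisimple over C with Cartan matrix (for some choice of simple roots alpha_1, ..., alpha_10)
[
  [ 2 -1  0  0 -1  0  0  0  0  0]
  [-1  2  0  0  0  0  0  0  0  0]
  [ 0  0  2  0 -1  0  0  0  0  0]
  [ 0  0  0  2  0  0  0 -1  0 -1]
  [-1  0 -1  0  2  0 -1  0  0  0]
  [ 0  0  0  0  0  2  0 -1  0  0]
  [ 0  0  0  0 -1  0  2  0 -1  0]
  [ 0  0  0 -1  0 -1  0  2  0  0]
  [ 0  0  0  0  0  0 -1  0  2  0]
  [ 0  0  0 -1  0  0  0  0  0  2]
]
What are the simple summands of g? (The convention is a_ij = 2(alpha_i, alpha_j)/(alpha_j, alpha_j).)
type A_4 + type E_6

The diagram associated to this matrix has two connected components: the simple roots {alpha_4, alpha_6, alpha_8, alpha_10} form a chain of 4 nodes with single edges (A_4), and {alpha_1, alpha_2, alpha_3, alpha_5, alpha_7, alpha_9} form a chain of 5 nodes with one extra node attached to the third node from one end (E_6). A semisimple Lie algebra decomposes uniquely as the direct sum of simple ideals, one per connected component of its Dynkin diagram, so g ≅ A_4 ⊕ E_6 (dimension 24 + 78 = 102).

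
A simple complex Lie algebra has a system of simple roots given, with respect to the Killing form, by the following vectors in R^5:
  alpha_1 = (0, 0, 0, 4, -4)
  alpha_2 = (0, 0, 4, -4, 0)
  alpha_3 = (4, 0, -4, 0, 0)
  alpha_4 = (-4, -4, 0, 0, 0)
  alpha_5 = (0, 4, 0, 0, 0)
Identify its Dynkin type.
B_5

Compute the Cartan integers a_ij = 2(alpha_i, alpha_j)/(alpha_j, alpha_j); the resulting 5x5 Cartan matrix is
[[2, -1, 0, 0, 0], [-1, 2, -1, 0, 0], [0, -1, 2, -1, 0], [0, 0, -1, 2, -2], [0, 0, 0, -1, 2]].
The roots have two lengths (squared-length ratio 2:1); the short ones are alpha_{5}. The associated Dynkin diagram is a chain of 5 nodes with a double edge at one end; the terminal node there is the unique short simple root (B_5), so the type is B_5 (the algebra so(11)).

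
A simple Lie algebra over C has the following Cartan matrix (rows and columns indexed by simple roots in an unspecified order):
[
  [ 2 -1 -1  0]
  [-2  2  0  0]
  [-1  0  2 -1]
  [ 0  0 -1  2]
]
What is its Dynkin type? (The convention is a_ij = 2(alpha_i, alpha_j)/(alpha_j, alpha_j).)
type C_4

The matrix has rank 4 with 2's on the diagonal. Reading the off-diagonal entries as Dynkin edges (a single edge where a_ij = a_ji = -1; a double or triple edge where a_ij * a_ji = 2 or 3), the diagram is a chain of 4 nodes with a double edge at one end; the terminal node there is the unique long simple root (C_4). One simple-root ordering that puts it in standard form is (alpha_4, alpha_3, alpha_1, alpha_2). So the algebra is type C_4, i.e. sp(8).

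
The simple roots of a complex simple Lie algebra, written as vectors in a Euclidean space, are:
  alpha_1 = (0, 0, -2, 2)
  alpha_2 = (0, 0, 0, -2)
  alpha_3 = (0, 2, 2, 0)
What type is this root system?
Compute the Cartan integers a_ij = 2(alpha_i, alpha_j)/(alpha_j, alpha_j); the resulting 3x3 Cartan matrix is
[[2, -2, -1], [-1, 2, 0], [-1, 0, 2]].
The roots have two lengths (squared-length ratio 2:1); the short ones are alpha_{2}. The associated Dynkin diagram is a chain of 3 nodes with a double edge at one end; the terminal node there is the unique short simple root (B_3), so the type is B_3 (the algebra so(7)).

B_3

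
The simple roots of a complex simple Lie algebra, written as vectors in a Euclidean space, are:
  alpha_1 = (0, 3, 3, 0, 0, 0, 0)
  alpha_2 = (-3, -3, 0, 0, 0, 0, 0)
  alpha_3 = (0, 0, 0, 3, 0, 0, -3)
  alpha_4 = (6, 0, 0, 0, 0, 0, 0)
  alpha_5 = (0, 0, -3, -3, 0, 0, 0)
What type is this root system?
Compute the Cartan integers a_ij = 2(alpha_i, alpha_j)/(alpha_j, alpha_j); the resulting 5x5 Cartan matrix is
[[2, -1, 0, 0, -1], [-1, 2, 0, -1, 0], [0, 0, 2, 0, -1], [0, -2, 0, 2, 0], [-1, 0, -1, 0, 2]].
The roots have two lengths (squared-length ratio 2:1); the short ones are alpha_{1,2,3,5}. The associated Dynkin diagram is a chain of 5 nodes with a double edge at one end; the terminal node there is the unique long simple root (C_5), so the type is C_5 (the algebra sp(10)).

C5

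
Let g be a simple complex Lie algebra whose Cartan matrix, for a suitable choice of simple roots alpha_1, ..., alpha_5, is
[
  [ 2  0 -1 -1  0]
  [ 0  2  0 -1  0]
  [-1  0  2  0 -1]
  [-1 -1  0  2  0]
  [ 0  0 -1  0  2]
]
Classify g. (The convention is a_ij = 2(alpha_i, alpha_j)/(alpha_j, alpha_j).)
The matrix has rank 5 with 2's on the diagonal. Reading the off-diagonal entries as Dynkin edges (a single edge where a_ij = a_ji = -1; a double or triple edge where a_ij * a_ji = 2 or 3), the diagram is a chain of 5 nodes with single edges (A_5). One simple-root ordering that puts it in standard form is (alpha_2, alpha_4, alpha_1, alpha_3, alpha_5). So the algebra is type A_5, i.e. sl(6).

type A_5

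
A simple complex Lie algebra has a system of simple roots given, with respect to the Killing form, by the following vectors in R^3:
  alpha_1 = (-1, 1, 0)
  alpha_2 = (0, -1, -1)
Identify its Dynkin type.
Compute the Cartan integers a_ij = 2(alpha_i, alpha_j)/(alpha_j, alpha_j); the resulting 2x2 Cartan matrix is
[[2, -1], [-1, 2]].
All simple roots have the same length, so the diagram is simply laced. The associated Dynkin diagram is a chain of 2 nodes with single edges (A_2), so the type is A_2 (the algebra sl(3)).

A2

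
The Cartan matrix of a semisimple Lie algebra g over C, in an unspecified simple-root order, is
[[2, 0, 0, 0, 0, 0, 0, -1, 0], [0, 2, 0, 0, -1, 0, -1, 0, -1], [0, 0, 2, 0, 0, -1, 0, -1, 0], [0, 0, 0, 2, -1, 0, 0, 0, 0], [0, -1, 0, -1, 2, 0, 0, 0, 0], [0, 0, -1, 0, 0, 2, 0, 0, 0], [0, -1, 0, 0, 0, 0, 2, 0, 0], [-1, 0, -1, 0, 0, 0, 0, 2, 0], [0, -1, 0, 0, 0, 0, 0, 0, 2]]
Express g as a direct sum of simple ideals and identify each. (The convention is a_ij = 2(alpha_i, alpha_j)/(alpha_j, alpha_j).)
The diagram associated to this matrix has two connected components: the simple roots {alpha_1, alpha_3, alpha_6, alpha_8} form a chain of 4 nodes with single edges (A_4), and {alpha_2, alpha_4, alpha_5, alpha_7, alpha_9} form a chain of 3 nodes with a fork of two nodes at one end (D_5). A semisimple Lie algebra decomposes uniquely as the direct sum of simple ideals, one per connected component of its Dynkin diagram, so g ≅ A_4 ⊕ D_5 (dimension 24 + 45 = 69).

A4 + D5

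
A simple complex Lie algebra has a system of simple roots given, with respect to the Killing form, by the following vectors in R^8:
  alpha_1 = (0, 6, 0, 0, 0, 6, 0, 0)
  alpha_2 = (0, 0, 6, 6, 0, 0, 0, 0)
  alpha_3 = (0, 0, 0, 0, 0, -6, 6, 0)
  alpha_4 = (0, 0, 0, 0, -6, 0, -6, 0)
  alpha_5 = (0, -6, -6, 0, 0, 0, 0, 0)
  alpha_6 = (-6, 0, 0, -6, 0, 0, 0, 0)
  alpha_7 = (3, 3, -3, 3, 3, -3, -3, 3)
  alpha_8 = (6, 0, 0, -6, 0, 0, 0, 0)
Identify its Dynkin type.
E8

Compute the Cartan integers a_ij = 2(alpha_i, alpha_j)/(alpha_j, alpha_j); the resulting 8x8 Cartan matrix is
[[2, 0, -1, 0, -1, 0, 0, 0], [0, 2, 0, 0, -1, -1, 0, -1], [-1, 0, 2, -1, 0, 0, 0, 0], [0, 0, -1, 2, 0, 0, 0, 0], [-1, -1, 0, 0, 2, 0, 0, 0], [0, -1, 0, 0, 0, 2, -1, 0], [0, 0, 0, 0, 0, -1, 2, 0], [0, -1, 0, 0, 0, 0, 0, 2]].
All simple roots have the same length, so the diagram is simply laced. The associated Dynkin diagram is a chain of 7 nodes with one extra node attached to the third node from one end (E_8), so the type is E_8.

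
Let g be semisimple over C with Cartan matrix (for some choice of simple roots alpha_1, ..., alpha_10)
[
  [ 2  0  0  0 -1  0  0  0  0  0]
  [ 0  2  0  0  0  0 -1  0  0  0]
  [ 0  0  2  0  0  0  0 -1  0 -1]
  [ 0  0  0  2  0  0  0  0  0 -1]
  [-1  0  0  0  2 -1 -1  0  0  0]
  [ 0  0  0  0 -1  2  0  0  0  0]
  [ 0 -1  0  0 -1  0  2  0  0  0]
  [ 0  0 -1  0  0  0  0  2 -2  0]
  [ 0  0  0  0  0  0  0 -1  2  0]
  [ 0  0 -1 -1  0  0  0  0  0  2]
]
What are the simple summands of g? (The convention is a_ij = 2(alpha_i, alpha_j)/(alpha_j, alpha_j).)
B_5 + D_5

The diagram associated to this matrix has two connected components: the simple roots {alpha_3, alpha_4, alpha_8, alpha_9, alpha_10} form a chain of 5 nodes with a double edge at one end; the terminal node there is the unique short simple root (B_5), and {alpha_1, alpha_2, alpha_5, alpha_6, alpha_7} form a chain of 3 nodes with a fork of two nodes at one end (D_5). A semisimple Lie algebra decomposes uniquely as the direct sum of simple ideals, one per connected component of its Dynkin diagram, so g ≅ B_5 ⊕ D_5 (dimension 55 + 45 = 100).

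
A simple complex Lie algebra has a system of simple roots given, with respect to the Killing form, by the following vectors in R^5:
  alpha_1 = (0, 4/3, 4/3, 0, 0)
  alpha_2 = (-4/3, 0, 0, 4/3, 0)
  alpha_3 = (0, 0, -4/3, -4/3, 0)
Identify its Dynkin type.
A_3 (sl(4))

Compute the Cartan integers a_ij = 2(alpha_i, alpha_j)/(alpha_j, alpha_j); the resulting 3x3 Cartan matrix is
[[2, 0, -1], [0, 2, -1], [-1, -1, 2]].
All simple roots have the same length, so the diagram is simply laced. The associated Dynkin diagram is a chain of 3 nodes with single edges (A_3), so the type is A_3 (the algebra sl(4)).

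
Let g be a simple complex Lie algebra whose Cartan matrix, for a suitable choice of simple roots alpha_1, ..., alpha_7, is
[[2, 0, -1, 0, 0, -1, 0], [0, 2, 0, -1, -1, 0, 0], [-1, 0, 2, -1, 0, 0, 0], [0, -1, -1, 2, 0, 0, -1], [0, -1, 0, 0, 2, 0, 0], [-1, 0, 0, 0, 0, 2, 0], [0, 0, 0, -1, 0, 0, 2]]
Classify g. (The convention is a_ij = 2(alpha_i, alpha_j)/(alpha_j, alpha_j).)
The matrix has rank 7 with 2's on the diagonal. Reading the off-diagonal entries as Dynkin edges (a single edge where a_ij = a_ji = -1; a double or triple edge where a_ij * a_ji = 2 or 3), the diagram is a chain of 6 nodes with one extra node attached to the third node from one end (E_7). One simple-root ordering that puts it in standard form is (alpha_5, alpha_7, alpha_2, alpha_4, alpha_3, alpha_1, alpha_6). So the algebra is type E_7.

type E_7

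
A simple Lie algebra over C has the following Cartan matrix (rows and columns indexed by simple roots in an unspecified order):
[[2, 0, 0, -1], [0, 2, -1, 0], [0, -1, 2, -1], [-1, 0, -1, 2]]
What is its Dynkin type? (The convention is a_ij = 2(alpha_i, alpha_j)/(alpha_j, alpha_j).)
A_4

The matrix has rank 4 with 2's on the diagonal. Reading the off-diagonal entries as Dynkin edges (a single edge where a_ij = a_ji = -1; a double or triple edge where a_ij * a_ji = 2 or 3), the diagram is a chain of 4 nodes with single edges (A_4). One simple-root ordering that puts it in standard form is (alpha_2, alpha_3, alpha_4, alpha_1). So the algebra is type A_4, i.e. sl(5).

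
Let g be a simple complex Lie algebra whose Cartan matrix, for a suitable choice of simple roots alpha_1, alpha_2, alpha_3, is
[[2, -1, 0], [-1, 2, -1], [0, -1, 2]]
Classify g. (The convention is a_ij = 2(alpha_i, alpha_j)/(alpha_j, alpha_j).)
The matrix has rank 3 with 2's on the diagonal. Reading the off-diagonal entries as Dynkin edges (a single edge where a_ij = a_ji = -1; a double or triple edge where a_ij * a_ji = 2 or 3), the diagram is a chain of 3 nodes with single edges (A_3). One simple-root ordering that puts it in standard form is (alpha_1, alpha_2, alpha_3). So the algebra is type A_3, i.e. sl(4).

A_3 (sl(4))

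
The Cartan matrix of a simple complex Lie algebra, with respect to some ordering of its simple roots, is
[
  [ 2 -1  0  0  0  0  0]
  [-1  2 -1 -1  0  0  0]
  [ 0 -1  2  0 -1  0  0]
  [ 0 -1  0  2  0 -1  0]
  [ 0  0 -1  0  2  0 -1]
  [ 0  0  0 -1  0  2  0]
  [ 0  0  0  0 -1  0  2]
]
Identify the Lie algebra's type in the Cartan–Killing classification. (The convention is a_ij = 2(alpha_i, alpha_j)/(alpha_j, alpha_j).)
The matrix has rank 7 with 2's on the diagonal. Reading the off-diagonal entries as Dynkin edges (a single edge where a_ij = a_ji = -1; a double or triple edge where a_ij * a_ji = 2 or 3), the diagram is a chain of 6 nodes with one extra node attached to the third node from one end (E_7). One simple-root ordering that puts it in standard form is (alpha_6, alpha_1, alpha_4, alpha_2, alpha_3, alpha_5, alpha_7). So the algebra is type E_7.

E_7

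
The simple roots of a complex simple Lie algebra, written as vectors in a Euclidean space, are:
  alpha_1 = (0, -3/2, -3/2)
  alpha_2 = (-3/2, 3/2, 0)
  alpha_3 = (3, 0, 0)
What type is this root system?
C_3 (sp(6))

Compute the Cartan integers a_ij = 2(alpha_i, alpha_j)/(alpha_j, alpha_j); the resulting 3x3 Cartan matrix is
[[2, -1, 0], [-1, 2, -1], [0, -2, 2]].
The roots have two lengths (squared-length ratio 2:1); the short ones are alpha_{1,2}. The associated Dynkin diagram is a chain of 3 nodes with a double edge at one end; the terminal node there is the unique long simple root (C_3), so the type is C_3 (the algebra sp(6)).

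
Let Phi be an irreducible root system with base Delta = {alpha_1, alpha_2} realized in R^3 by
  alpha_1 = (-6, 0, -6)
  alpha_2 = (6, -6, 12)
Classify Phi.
G2

Compute the Cartan integers a_ij = 2(alpha_i, alpha_j)/(alpha_j, alpha_j); the resulting 2x2 Cartan matrix is
[[2, -1], [-3, 2]].
The roots have two lengths (squared-length ratio 3:1); the short ones are alpha_{1}. The associated Dynkin diagram is two nodes joined by a triple edge (G_2), so the type is G_2.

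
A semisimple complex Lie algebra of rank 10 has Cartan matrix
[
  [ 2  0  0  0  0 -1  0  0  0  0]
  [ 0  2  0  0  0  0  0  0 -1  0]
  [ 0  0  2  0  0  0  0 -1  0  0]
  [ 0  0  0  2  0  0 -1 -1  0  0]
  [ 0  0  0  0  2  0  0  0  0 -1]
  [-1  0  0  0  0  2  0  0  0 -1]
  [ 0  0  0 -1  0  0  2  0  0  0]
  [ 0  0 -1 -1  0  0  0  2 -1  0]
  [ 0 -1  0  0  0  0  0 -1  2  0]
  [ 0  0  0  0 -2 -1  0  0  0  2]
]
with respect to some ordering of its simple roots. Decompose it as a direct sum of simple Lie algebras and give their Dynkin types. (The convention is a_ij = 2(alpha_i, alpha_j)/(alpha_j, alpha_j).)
B_4 (so(9)) ⊕ E_6

The diagram associated to this matrix has two connected components: the simple roots {alpha_1, alpha_5, alpha_6, alpha_10} form a chain of 4 nodes with a double edge at one end; the terminal node there is the unique short simple root (B_4), and {alpha_2, alpha_3, alpha_4, alpha_7, alpha_8, alpha_9} form a chain of 5 nodes with one extra node attached to the third node from one end (E_6). A semisimple Lie algebra decomposes uniquely as the direct sum of simple ideals, one per connected component of its Dynkin diagram, so g ≅ B_4 ⊕ E_6 (dimension 36 + 78 = 114).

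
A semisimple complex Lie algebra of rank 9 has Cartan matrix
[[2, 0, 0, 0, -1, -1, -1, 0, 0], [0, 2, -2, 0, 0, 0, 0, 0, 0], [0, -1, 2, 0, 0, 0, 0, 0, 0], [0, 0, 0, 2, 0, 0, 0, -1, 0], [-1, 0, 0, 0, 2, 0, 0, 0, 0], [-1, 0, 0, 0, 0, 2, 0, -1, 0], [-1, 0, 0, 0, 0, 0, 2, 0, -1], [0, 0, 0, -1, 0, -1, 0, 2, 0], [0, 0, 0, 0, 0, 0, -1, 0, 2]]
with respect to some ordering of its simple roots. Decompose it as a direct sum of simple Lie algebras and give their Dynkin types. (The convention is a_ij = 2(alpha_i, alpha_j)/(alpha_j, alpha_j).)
B_2 + E_7

The diagram associated to this matrix has two connected components: the simple roots {alpha_2, alpha_3} form a chain of 2 nodes with a double edge at one end; the terminal node there is the unique short simple root (B_2), and {alpha_1, alpha_4, alpha_5, alpha_6, alpha_7, alpha_8, alpha_9} form a chain of 6 nodes with one extra node attached to the third node from one end (E_7). A semisimple Lie algebra decomposes uniquely as the direct sum of simple ideals, one per connected component of its Dynkin diagram, so g ≅ B_2 ⊕ E_7 (dimension 10 + 133 = 143).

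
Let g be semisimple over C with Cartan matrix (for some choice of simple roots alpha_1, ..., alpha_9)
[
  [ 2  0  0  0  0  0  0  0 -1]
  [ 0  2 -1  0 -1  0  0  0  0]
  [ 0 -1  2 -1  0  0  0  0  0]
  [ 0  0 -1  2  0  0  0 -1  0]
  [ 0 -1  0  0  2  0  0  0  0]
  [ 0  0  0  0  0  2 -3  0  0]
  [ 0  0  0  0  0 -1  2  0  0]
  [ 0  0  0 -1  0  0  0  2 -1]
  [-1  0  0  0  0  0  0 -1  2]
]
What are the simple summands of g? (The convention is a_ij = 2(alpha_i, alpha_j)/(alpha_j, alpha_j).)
The diagram associated to this matrix has two connected components: the simple roots {alpha_1, alpha_2, alpha_3, alpha_4, alpha_5, alpha_8, alpha_9} form a chain of 7 nodes with single edges (A_7), and {alpha_6, alpha_7} form two nodes joined by a triple edge (G_2). A semisimple Lie algebra decomposes uniquely as the direct sum of simple ideals, one per connected component of its Dynkin diagram, so g ≅ A_7 ⊕ G_2 (dimension 63 + 14 = 77).

A_7 ⊕ G_2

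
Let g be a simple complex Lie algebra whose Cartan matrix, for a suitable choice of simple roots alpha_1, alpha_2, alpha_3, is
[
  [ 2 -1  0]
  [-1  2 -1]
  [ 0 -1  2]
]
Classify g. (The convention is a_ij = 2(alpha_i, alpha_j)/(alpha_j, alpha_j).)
A3

The matrix has rank 3 with 2's on the diagonal. Reading the off-diagonal entries as Dynkin edges (a single edge where a_ij = a_ji = -1; a double or triple edge where a_ij * a_ji = 2 or 3), the diagram is a chain of 3 nodes with single edges (A_3). One simple-root ordering that puts it in standard form is (alpha_3, alpha_2, alpha_1). So the algebra is type A_3, i.e. sl(4).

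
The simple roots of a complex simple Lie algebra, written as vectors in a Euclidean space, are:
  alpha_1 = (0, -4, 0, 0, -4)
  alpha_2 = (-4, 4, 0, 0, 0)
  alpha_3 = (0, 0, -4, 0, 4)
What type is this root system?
Compute the Cartan integers a_ij = 2(alpha_i, alpha_j)/(alpha_j, alpha_j); the resulting 3x3 Cartan matrix is
[[2, -1, -1], [-1, 2, 0], [-1, 0, 2]].
All simple roots have the same length, so the diagram is simply laced. The associated Dynkin diagram is a chain of 3 nodes with single edges (A_3), so the type is A_3 (the algebra sl(4)).

A_3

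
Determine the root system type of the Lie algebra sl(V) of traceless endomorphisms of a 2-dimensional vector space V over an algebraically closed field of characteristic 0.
This is sl(2), which has dimension 2^2 - 1 = 3 and rank 2 - 1 = 1 (a Cartan subalgebra is the diagonal traceless matrices). In the classification of classical Lie algebras, the special linear algebra sl(n+1) has type A_n; here n = 1, so the Dynkin diagram is a chain of 1 nodes with single edges (A_1). Hence the type is A_1.

A_1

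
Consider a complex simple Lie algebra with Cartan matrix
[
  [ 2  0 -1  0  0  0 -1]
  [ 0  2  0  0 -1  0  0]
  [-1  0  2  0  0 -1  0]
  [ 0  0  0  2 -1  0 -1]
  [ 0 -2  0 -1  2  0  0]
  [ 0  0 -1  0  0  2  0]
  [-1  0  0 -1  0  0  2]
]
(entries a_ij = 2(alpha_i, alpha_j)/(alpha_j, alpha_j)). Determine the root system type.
B_7 (so(15))

The matrix has rank 7 with 2's on the diagonal. Reading the off-diagonal entries as Dynkin edges (a single edge where a_ij = a_ji = -1; a double or triple edge where a_ij * a_ji = 2 or 3), the diagram is a chain of 7 nodes with a double edge at one end; the terminal node there is the unique short simple root (B_7). One simple-root ordering that puts it in standard form is (alpha_6, alpha_3, alpha_1, alpha_7, alpha_4, alpha_5, alpha_2). So the algebra is type B_7, i.e. so(15).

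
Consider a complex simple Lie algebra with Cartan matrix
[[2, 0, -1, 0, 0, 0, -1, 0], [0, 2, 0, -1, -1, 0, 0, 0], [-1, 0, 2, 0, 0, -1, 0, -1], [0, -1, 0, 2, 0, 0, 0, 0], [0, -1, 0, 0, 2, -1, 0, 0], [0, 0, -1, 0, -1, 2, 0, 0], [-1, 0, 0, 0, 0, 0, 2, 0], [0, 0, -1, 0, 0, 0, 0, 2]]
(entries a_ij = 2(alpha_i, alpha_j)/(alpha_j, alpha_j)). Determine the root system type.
The matrix has rank 8 with 2's on the diagonal. Reading the off-diagonal entries as Dynkin edges (a single edge where a_ij = a_ji = -1; a double or triple edge where a_ij * a_ji = 2 or 3), the diagram is a chain of 7 nodes with one extra node attached to the third node from one end (E_8). One simple-root ordering that puts it in standard form is (alpha_7, alpha_8, alpha_1, alpha_3, alpha_6, alpha_5, alpha_2, alpha_4). So the algebra is type E_8.

type E_8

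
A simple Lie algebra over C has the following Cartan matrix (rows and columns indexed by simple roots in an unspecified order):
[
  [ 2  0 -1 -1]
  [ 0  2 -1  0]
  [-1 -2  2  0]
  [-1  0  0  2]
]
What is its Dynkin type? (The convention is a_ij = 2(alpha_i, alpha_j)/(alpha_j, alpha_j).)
B4

The matrix has rank 4 with 2's on the diagonal. Reading the off-diagonal entries as Dynkin edges (a single edge where a_ij = a_ji = -1; a double or triple edge where a_ij * a_ji = 2 or 3), the diagram is a chain of 4 nodes with a double edge at one end; the terminal node there is the unique short simple root (B_4). One simple-root ordering that puts it in standard form is (alpha_4, alpha_1, alpha_3, alpha_2). So the algebra is type B_4, i.e. so(9).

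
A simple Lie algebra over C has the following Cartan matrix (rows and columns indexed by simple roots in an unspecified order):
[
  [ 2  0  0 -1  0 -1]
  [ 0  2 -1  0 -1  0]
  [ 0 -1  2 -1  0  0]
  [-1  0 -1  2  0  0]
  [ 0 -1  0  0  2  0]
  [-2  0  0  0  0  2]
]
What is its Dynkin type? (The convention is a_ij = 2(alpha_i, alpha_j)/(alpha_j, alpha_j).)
type C_6

The matrix has rank 6 with 2's on the diagonal. Reading the off-diagonal entries as Dynkin edges (a single edge where a_ij = a_ji = -1; a double or triple edge where a_ij * a_ji = 2 or 3), the diagram is a chain of 6 nodes with a double edge at one end; the terminal node there is the unique long simple root (C_6). One simple-root ordering that puts it in standard form is (alpha_5, alpha_2, alpha_3, alpha_4, alpha_1, alpha_6). So the algebra is type C_6, i.e. sp(12).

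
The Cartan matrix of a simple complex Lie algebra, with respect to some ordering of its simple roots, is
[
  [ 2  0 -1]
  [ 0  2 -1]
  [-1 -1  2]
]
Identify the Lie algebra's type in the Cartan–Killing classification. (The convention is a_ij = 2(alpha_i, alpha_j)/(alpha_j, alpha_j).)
type A_3

The matrix has rank 3 with 2's on the diagonal. Reading the off-diagonal entries as Dynkin edges (a single edge where a_ij = a_ji = -1; a double or triple edge where a_ij * a_ji = 2 or 3), the diagram is a chain of 3 nodes with single edges (A_3). One simple-root ordering that puts it in standard form is (alpha_2, alpha_3, alpha_1). So the algebra is type A_3, i.e. sl(4).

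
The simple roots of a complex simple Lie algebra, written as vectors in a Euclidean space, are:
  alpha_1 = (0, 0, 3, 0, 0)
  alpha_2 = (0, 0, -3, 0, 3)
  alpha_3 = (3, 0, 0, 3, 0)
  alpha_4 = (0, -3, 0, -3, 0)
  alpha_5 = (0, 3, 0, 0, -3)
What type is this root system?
Compute the Cartan integers a_ij = 2(alpha_i, alpha_j)/(alpha_j, alpha_j); the resulting 5x5 Cartan matrix is
[[2, -1, 0, 0, 0], [-2, 2, 0, 0, -1], [0, 0, 2, -1, 0], [0, 0, -1, 2, -1], [0, -1, 0, -1, 2]].
The roots have two lengths (squared-length ratio 2:1); the short ones are alpha_{1}. The associated Dynkin diagram is a chain of 5 nodes with a double edge at one end; the terminal node there is the unique short simple root (B_5), so the type is B_5 (the algebra so(11)).

B_5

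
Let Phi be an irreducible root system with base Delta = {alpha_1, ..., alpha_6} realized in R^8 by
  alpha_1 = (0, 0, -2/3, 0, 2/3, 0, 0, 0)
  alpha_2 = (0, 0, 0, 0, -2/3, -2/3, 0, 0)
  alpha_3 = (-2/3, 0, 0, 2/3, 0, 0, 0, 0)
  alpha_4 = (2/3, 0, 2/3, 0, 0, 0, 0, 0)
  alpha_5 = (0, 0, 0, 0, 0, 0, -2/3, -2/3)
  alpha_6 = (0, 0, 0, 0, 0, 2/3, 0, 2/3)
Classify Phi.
A6

Compute the Cartan integers a_ij = 2(alpha_i, alpha_j)/(alpha_j, alpha_j); the resulting 6x6 Cartan matrix is
[[2, -1, 0, -1, 0, 0], [-1, 2, 0, 0, 0, -1], [0, 0, 2, -1, 0, 0], [-1, 0, -1, 2, 0, 0], [0, 0, 0, 0, 2, -1], [0, -1, 0, 0, -1, 2]].
All simple roots have the same length, so the diagram is simply laced. The associated Dynkin diagram is a chain of 6 nodes with single edges (A_6), so the type is A_6 (the algebra sl(7)).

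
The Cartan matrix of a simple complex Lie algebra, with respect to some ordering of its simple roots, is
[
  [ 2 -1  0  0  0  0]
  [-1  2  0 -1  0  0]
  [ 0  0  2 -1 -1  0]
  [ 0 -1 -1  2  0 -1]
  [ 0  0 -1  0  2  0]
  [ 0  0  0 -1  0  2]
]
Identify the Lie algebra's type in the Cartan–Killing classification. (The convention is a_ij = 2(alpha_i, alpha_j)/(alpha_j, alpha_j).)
E_6

The matrix has rank 6 with 2's on the diagonal. Reading the off-diagonal entries as Dynkin edges (a single edge where a_ij = a_ji = -1; a double or triple edge where a_ij * a_ji = 2 or 3), the diagram is a chain of 5 nodes with one extra node attached to the third node from one end (E_6). One simple-root ordering that puts it in standard form is (alpha_1, alpha_6, alpha_2, alpha_4, alpha_3, alpha_5). So the algebra is type E_6.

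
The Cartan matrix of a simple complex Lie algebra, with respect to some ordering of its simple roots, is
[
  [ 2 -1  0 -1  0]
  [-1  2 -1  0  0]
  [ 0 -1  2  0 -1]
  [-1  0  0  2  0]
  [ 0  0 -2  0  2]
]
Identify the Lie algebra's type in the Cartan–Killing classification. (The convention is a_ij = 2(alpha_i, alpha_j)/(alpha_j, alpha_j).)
C5

The matrix has rank 5 with 2's on the diagonal. Reading the off-diagonal entries as Dynkin edges (a single edge where a_ij = a_ji = -1; a double or triple edge where a_ij * a_ji = 2 or 3), the diagram is a chain of 5 nodes with a double edge at one end; the terminal node there is the unique long simple root (C_5). One simple-root ordering that puts it in standard form is (alpha_4, alpha_1, alpha_2, alpha_3, alpha_5). So the algebra is type C_5, i.e. sp(10).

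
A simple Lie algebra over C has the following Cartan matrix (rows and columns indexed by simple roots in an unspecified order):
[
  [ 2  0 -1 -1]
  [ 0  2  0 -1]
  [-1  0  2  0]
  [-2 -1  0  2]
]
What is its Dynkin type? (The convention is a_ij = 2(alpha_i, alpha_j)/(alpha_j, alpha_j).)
F_4

The matrix has rank 4 with 2's on the diagonal. Reading the off-diagonal entries as Dynkin edges (a single edge where a_ij = a_ji = -1; a double or triple edge where a_ij * a_ji = 2 or 3), the diagram is a chain of 4 nodes with a double edge between the middle two (F_4). One simple-root ordering that puts it in standard form is (alpha_2, alpha_4, alpha_1, alpha_3). So the algebra is type F_4.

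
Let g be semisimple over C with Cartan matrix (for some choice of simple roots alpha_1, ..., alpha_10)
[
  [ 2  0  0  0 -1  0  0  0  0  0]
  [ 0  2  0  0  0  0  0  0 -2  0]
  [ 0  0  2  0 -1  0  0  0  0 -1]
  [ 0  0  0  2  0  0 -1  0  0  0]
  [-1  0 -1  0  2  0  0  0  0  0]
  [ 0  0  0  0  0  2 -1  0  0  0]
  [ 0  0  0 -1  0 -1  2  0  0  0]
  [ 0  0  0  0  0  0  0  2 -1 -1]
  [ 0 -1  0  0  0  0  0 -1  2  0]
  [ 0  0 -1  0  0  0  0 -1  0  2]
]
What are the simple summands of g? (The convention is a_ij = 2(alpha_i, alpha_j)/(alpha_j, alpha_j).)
type A_3 + type C_7

The diagram associated to this matrix has two connected components: the simple roots {alpha_4, alpha_6, alpha_7} form a chain of 3 nodes with single edges (A_3), and {alpha_1, alpha_2, alpha_3, alpha_5, alpha_8, alpha_9, alpha_10} form a chain of 7 nodes with a double edge at one end; the terminal node there is the unique long simple root (C_7). A semisimple Lie algebra decomposes uniquely as the direct sum of simple ideals, one per connected component of its Dynkin diagram, so g ≅ A_3 ⊕ C_7 (dimension 15 + 105 = 120).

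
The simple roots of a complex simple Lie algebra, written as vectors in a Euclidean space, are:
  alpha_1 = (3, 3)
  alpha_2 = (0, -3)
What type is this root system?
Compute the Cartan integers a_ij = 2(alpha_i, alpha_j)/(alpha_j, alpha_j); the resulting 2x2 Cartan matrix is
[[2, -2], [-1, 2]].
The roots have two lengths (squared-length ratio 2:1); the short ones are alpha_{2}. The associated Dynkin diagram is a chain of 2 nodes with a double edge at one end; the terminal node there is the unique short simple root (B_2), so the type is B_2 (the algebra so(5)).

B_2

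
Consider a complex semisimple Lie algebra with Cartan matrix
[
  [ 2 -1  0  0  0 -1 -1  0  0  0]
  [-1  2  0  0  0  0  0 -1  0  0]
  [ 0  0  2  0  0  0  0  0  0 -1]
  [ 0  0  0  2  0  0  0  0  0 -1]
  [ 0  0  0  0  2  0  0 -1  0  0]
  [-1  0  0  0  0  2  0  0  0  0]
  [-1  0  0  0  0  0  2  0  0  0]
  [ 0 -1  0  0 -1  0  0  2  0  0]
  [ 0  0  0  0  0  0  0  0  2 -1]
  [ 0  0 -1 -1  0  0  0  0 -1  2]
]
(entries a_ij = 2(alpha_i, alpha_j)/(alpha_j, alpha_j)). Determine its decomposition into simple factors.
The diagram associated to this matrix has two connected components: the simple roots {alpha_3, alpha_4, alpha_9, alpha_10} form a chain of 2 nodes with a fork of two nodes at one end (D_4), and {alpha_1, alpha_2, alpha_5, alpha_6, alpha_7, alpha_8} form a chain of 4 nodes with a fork of two nodes at one end (D_6). A semisimple Lie algebra decomposes uniquely as the direct sum of simple ideals, one per connected component of its Dynkin diagram, so g ≅ D_4 ⊕ D_6 (dimension 28 + 66 = 94).

type D_4 ⊕ type D_6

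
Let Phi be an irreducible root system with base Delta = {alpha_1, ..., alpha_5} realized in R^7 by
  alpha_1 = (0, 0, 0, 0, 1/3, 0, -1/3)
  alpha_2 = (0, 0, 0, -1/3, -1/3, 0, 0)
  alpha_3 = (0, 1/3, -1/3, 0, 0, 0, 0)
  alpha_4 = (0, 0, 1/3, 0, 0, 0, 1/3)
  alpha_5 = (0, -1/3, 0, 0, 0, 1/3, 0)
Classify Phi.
Compute the Cartan integers a_ij = 2(alpha_i, alpha_j)/(alpha_j, alpha_j); the resulting 5x5 Cartan matrix is
[[2, -1, 0, -1, 0], [-1, 2, 0, 0, 0], [0, 0, 2, -1, -1], [-1, 0, -1, 2, 0], [0, 0, -1, 0, 2]].
All simple roots have the same length, so the diagram is simply laced. The associated Dynkin diagram is a chain of 5 nodes with single edges (A_5), so the type is A_5 (the algebra sl(6)).

type A_5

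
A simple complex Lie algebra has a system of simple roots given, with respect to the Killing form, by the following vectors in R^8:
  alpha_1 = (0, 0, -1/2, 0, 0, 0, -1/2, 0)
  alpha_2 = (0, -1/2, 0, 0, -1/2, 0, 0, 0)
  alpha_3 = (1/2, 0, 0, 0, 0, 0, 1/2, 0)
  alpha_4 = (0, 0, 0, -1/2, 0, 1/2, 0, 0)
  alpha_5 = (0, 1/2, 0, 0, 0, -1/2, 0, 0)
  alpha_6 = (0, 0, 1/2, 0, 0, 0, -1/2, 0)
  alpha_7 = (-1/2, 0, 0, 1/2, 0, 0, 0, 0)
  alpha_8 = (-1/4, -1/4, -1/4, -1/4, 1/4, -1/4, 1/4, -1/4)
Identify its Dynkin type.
type E_8

Compute the Cartan integers a_ij = 2(alpha_i, alpha_j)/(alpha_j, alpha_j); the resulting 8x8 Cartan matrix is
[[2, 0, -1, 0, 0, 0, 0, 0], [0, 2, 0, 0, -1, 0, 0, 0], [-1, 0, 2, 0, 0, -1, -1, 0], [0, 0, 0, 2, -1, 0, -1, 0], [0, -1, 0, -1, 2, 0, 0, 0], [0, 0, -1, 0, 0, 2, 0, -1], [0, 0, -1, -1, 0, 0, 2, 0], [0, 0, 0, 0, 0, -1, 0, 2]].
All simple roots have the same length, so the diagram is simply laced. The associated Dynkin diagram is a chain of 7 nodes with one extra node attached to the third node from one end (E_8), so the type is E_8.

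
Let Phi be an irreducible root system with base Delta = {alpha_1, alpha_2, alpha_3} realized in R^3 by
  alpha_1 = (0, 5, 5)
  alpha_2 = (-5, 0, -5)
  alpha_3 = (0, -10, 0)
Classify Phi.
C_3 (sp(6))

Compute the Cartan integers a_ij = 2(alpha_i, alpha_j)/(alpha_j, alpha_j); the resulting 3x3 Cartan matrix is
[[2, -1, -1], [-1, 2, 0], [-2, 0, 2]].
The roots have two lengths (squared-length ratio 2:1); the short ones are alpha_{1,2}. The associated Dynkin diagram is a chain of 3 nodes with a double edge at one end; the terminal node there is the unique long simple root (C_3), so the type is C_3 (the algebra sp(6)).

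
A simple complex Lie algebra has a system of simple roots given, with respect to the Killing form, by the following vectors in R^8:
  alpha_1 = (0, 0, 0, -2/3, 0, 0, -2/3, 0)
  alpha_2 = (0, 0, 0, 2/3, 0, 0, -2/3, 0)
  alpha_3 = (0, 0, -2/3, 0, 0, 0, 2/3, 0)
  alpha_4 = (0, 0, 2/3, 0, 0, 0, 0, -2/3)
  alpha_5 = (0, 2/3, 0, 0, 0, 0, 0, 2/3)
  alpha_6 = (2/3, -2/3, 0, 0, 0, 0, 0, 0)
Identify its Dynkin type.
Compute the Cartan integers a_ij = 2(alpha_i, alpha_j)/(alpha_j, alpha_j); the resulting 6x6 Cartan matrix is
[[2, 0, -1, 0, 0, 0], [0, 2, -1, 0, 0, 0], [-1, -1, 2, -1, 0, 0], [0, 0, -1, 2, -1, 0], [0, 0, 0, -1, 2, -1], [0, 0, 0, 0, -1, 2]].
All simple roots have the same length, so the diagram is simply laced. The associated Dynkin diagram is a chain of 4 nodes with a fork of two nodes at one end (D_6), so the type is D_6 (the algebra so(12)).

D_6 (so(12))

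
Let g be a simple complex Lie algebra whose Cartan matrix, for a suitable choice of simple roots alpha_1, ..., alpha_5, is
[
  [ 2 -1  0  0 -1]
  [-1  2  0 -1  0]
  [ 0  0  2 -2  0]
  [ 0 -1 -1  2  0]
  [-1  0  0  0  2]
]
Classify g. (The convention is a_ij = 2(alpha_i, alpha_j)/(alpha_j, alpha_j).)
type C_5

The matrix has rank 5 with 2's on the diagonal. Reading the off-diagonal entries as Dynkin edges (a single edge where a_ij = a_ji = -1; a double or triple edge where a_ij * a_ji = 2 or 3), the diagram is a chain of 5 nodes with a double edge at one end; the terminal node there is the unique long simple root (C_5). One simple-root ordering that puts it in standard form is (alpha_5, alpha_1, alpha_2, alpha_4, alpha_3). So the algebra is type C_5, i.e. sp(10).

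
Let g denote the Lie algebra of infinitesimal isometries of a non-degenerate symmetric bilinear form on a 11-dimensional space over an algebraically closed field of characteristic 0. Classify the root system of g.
B_5

This is so(11) with 11 odd, which has dimension 11(11-1)/2 = 55 and rank (11-1)/2 = 5. In the classification of classical Lie algebras, the orthogonal algebra so(2n+1) in an odd number of variables has type B_n; here n = 5, so the Dynkin diagram is a chain of 5 nodes with a double edge at one end; the terminal node there is the unique short simple root (B_5). Hence the type is B_5.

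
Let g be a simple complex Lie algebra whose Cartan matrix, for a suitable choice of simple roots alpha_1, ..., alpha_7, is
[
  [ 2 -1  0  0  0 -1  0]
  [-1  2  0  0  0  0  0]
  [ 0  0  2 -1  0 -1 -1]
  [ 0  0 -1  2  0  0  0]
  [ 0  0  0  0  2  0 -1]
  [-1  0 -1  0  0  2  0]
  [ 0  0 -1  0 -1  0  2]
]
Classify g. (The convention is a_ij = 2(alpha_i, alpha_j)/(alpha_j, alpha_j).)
E_7

The matrix has rank 7 with 2's on the diagonal. Reading the off-diagonal entries as Dynkin edges (a single edge where a_ij = a_ji = -1; a double or triple edge where a_ij * a_ji = 2 or 3), the diagram is a chain of 6 nodes with one extra node attached to the third node from one end (E_7). One simple-root ordering that puts it in standard form is (alpha_5, alpha_4, alpha_7, alpha_3, alpha_6, alpha_1, alpha_2). So the algebra is type E_7.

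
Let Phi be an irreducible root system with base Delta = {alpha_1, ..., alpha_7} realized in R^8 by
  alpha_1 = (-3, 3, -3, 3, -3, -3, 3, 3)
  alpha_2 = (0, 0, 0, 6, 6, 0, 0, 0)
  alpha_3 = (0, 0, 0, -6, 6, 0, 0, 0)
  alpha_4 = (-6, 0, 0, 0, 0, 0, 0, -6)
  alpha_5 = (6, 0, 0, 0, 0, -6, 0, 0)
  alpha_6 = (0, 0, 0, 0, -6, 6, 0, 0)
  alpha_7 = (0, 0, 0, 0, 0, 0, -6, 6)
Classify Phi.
E7

Compute the Cartan integers a_ij = 2(alpha_i, alpha_j)/(alpha_j, alpha_j); the resulting 7x7 Cartan matrix is
[[2, 0, -1, 0, 0, 0, 0], [0, 2, 0, 0, 0, -1, 0], [-1, 0, 2, 0, 0, -1, 0], [0, 0, 0, 2, -1, 0, -1], [0, 0, 0, -1, 2, -1, 0], [0, -1, -1, 0, -1, 2, 0], [0, 0, 0, -1, 0, 0, 2]].
All simple roots have the same length, so the diagram is simply laced. The associated Dynkin diagram is a chain of 6 nodes with one extra node attached to the third node from one end (E_7), so the type is E_7.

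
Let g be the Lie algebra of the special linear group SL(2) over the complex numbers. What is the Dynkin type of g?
A_1 (sl(2))

This is sl(2), which has dimension 2^2 - 1 = 3 and rank 2 - 1 = 1 (a Cartan subalgebra is the diagonal traceless matrices). In the classification of classical Lie algebras, the special linear algebra sl(n+1) has type A_n; here n = 1, so the Dynkin diagram is a chain of 1 nodes with single edges (A_1). Hence the type is A_1.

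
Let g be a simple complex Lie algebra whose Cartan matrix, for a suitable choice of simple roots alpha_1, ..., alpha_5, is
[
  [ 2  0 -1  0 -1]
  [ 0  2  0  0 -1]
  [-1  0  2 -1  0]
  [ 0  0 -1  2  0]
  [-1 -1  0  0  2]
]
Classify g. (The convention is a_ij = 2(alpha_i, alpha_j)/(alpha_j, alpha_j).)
type A_5

The matrix has rank 5 with 2's on the diagonal. Reading the off-diagonal entries as Dynkin edges (a single edge where a_ij = a_ji = -1; a double or triple edge where a_ij * a_ji = 2 or 3), the diagram is a chain of 5 nodes with single edges (A_5). One simple-root ordering that puts it in standard form is (alpha_4, alpha_3, alpha_1, alpha_5, alpha_2). So the algebra is type A_5, i.e. sl(6).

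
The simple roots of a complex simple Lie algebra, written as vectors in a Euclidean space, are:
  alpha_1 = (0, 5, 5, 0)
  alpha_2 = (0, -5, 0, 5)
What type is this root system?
A2

Compute the Cartan integers a_ij = 2(alpha_i, alpha_j)/(alpha_j, alpha_j); the resulting 2x2 Cartan matrix is
[[2, -1], [-1, 2]].
All simple roots have the same length, so the diagram is simply laced. The associated Dynkin diagram is a chain of 2 nodes with single edges (A_2), so the type is A_2 (the algebra sl(3)).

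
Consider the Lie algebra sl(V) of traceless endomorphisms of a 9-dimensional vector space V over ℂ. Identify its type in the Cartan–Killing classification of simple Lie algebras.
This is sl(9), which has dimension 9^2 - 1 = 80 and rank 9 - 1 = 8 (a Cartan subalgebra is the diagonal traceless matrices). In the classification of classical Lie algebras, the special linear algebra sl(n+1) has type A_n; here n = 8, so the Dynkin diagram is a chain of 8 nodes with single edges (A_8). Hence the type is A_8.

A8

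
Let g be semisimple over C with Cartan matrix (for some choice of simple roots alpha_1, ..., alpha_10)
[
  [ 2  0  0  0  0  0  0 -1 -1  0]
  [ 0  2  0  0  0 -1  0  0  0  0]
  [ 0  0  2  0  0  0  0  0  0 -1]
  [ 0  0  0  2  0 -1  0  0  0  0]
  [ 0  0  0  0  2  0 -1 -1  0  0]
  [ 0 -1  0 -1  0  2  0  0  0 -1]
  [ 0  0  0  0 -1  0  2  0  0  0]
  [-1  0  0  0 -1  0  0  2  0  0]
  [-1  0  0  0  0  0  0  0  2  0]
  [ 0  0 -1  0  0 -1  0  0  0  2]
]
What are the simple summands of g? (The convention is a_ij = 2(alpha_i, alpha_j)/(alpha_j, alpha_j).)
The diagram associated to this matrix has two connected components: the simple roots {alpha_1, alpha_5, alpha_7, alpha_8, alpha_9} form a chain of 5 nodes with single edges (A_5), and {alpha_2, alpha_3, alpha_4, alpha_6, alpha_10} form a chain of 3 nodes with a fork of two nodes at one end (D_5). A semisimple Lie algebra decomposes uniquely as the direct sum of simple ideals, one per connected component of its Dynkin diagram, so g ≅ A_5 ⊕ D_5 (dimension 35 + 45 = 80).

A5 + D5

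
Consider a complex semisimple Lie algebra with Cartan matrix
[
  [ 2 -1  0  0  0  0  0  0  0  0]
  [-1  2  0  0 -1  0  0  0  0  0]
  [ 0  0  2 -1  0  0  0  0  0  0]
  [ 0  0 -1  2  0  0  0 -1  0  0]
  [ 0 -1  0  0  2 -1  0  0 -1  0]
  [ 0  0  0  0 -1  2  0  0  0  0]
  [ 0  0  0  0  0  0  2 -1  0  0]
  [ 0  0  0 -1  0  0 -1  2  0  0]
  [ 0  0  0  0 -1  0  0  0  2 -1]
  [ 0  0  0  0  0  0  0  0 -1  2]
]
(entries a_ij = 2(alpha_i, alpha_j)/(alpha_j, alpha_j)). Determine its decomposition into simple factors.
The diagram associated to this matrix has two connected components: the simple roots {alpha_3, alpha_4, alpha_7, alpha_8} form a chain of 4 nodes with single edges (A_4), and {alpha_1, alpha_2, alpha_5, alpha_6, alpha_9, alpha_10} form a chain of 5 nodes with one extra node attached to the third node from one end (E_6). A semisimple Lie algebra decomposes uniquely as the direct sum of simple ideals, one per connected component of its Dynkin diagram, so g ≅ A_4 ⊕ E_6 (dimension 24 + 78 = 102).

type A_4 + type E_6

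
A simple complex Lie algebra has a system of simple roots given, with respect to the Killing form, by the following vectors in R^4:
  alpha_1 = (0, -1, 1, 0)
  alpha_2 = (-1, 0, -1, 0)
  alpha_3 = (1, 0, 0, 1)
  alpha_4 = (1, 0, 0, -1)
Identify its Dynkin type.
D_4

Compute the Cartan integers a_ij = 2(alpha_i, alpha_j)/(alpha_j, alpha_j); the resulting 4x4 Cartan matrix is
[[2, -1, 0, 0], [-1, 2, -1, -1], [0, -1, 2, 0], [0, -1, 0, 2]].
All simple roots have the same length, so the diagram is simply laced. The associated Dynkin diagram is a chain of 2 nodes with a fork of two nodes at one end (D_4), so the type is D_4 (the algebra so(8)).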